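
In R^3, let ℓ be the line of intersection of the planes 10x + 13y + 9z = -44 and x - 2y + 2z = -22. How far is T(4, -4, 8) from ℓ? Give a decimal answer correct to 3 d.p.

17.391

Direction of ℓ: (10, 13, 9) × (1, -2, 2) = (44, -11, -33).
A point on ℓ: solving the two plane equations with x = -6 gives (-6, 4, -4).
Taking (-6, 4, -4) on ℓ with direction v = (44, -11, -33): w = T − (-6, 4, -4) = (10, -8, 12), and w × v = (396, 858, 242).
Distance = |w × v| / |v| = √951544 / √3146 ≈ 17.391.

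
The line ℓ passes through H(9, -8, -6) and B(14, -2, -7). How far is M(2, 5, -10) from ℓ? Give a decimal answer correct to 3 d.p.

A direction vector for ℓ is B − H = (5, 6, -1).
Taking (9, -8, -6) on ℓ with direction v = (5, 6, -1): w = M − (9, -8, -6) = (-7, 13, -4), and w × v = (11, -27, -107).
Distance = |w × v| / |v| = √12299 / √62 ≈ 14.084.

14.084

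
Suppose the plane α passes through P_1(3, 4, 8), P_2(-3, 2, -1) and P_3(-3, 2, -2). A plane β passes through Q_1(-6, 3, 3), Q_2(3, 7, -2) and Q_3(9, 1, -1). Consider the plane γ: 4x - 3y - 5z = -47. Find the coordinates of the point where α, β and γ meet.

P_1P_2 = (-6, -2, -9), P_1P_3 = (-6, -2, -10); a normal to α is P_1P_2 × P_1P_3 = (2, -6, 0).
Using P_1: α has equation 2x - 6y = -18.
Q_1Q_2 = (9, 4, -5), Q_1Q_3 = (15, -2, -4); a normal to β is Q_1Q_2 × Q_1Q_3 = (-26, -39, -78).
Using Q_1: β has equation -26x - 39y - 78z = -195.
Solving the 3×3 linear system 2x - 6y = -18, -26x - 39y - 78z = -195, 4x - 3y - 5z = -47 (e.g. by elimination or Cramer's rule, determinant = 2574) gives (-6, 1, 4).

(-6, 1, 4)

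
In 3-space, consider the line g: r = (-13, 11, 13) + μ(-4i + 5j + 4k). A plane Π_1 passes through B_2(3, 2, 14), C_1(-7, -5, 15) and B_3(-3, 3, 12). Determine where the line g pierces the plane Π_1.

(-9, 6, 9)

B_2C_1 = (-10, -7, 1), B_2B_3 = (-6, 1, -2); a normal to Π_1 is B_2C_1 × B_2B_3 = (13, -26, -52).
Using B_2: Π_1 has equation 13x - 26y - 52z = -741.
Substitute r = (-13, 11, 13) + t(-4, 5, 4) into the plane: -1131 + (-390)t = -741, so t = -1.
Intersection: (-13, 11, 13) + (-1)·(-4, 5, 4) = (-9, 6, 9).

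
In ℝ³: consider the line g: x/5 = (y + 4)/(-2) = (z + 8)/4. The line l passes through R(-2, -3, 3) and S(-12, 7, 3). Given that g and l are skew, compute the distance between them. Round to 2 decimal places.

5.78

g has direction (5, -2, 4) through (0, -4, -8).
A direction vector for l is S − R = (-10, 10, 0).
Common perpendicular direction n = (5, -2, 4) × (-10, 10, 0) = (-40, -40, 30).
With w = (-2, -3, 3) − (0, -4, -8) = (-2, 1, 11), w · n = 370.
Distance = |w · n| / |n| = |370| / √4100 ≈ 5.78.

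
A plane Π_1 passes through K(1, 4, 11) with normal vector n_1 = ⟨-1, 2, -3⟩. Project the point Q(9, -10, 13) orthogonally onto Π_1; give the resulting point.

(6, -4, 4)

Π_1: n_1·r = n_1·K gives -x + 2y - 3z = -26.
Foot = Q − λn with λ = (n·Q − d)/|n|² = (-68 − (-26))/14 = -3.
Foot = (9, -10, 13) − (-3)·(-1, 2, -3) = (6, -4, 4).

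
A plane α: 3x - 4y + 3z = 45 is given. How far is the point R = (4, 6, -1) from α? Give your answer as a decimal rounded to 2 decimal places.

10.29

n·R − d = (3)·(4) + (-4)·(6) + (3)·(-1) − 45 = -60; |n| = √34.
Distance = |-60| / √34 = 60/√34 ≈ 10.29.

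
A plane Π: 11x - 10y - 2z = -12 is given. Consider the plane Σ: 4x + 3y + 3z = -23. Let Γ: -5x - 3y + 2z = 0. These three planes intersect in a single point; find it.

Solving the 3×3 linear system 11x - 10y - 2z = -12, 4x + 3y + 3z = -23, -5x - 3y + 2z = 0 (e.g. by elimination or Cramer's rule, determinant = 389) gives (-2, 0, -5).

(-2, 0, -5)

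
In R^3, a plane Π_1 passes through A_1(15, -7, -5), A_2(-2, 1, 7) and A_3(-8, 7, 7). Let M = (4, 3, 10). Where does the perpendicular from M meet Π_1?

(0, -1, 7)

A_1A_2 = (-17, 8, 12), A_1A_3 = (-23, 14, 12); a normal to Π_1 is A_1A_2 × A_1A_3 = (-72, -72, -54).
Using A_1: Π_1 has equation -72x - 72y - 54z = -306.
Foot = M − λn with λ = (n·M − d)/|n|² = (-1044 − (-306))/13284 = -1/18.
Foot = (4, 3, 10) − (-1/18)·(-72, -72, -54) = (0, -1, 7).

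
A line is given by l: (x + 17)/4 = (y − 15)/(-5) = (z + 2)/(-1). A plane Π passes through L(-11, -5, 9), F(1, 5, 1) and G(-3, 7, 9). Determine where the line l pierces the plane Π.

(-1, -5, -6)

l has direction (4, -5, -1) through (-17, 15, -2).
LF = (12, 10, -8), LG = (8, 12, 0); a normal to Π is LF × LG = (96, -64, 64).
Using L: Π has equation 96x - 64y + 64z = -160.
Substitute r = (-17, 15, -2) + t(4, -5, -1) into the plane: -2720 + 640t = -160, so t = 4.
Intersection: (-17, 15, -2) + 4·(4, -5, -1) = (-1, -5, -6).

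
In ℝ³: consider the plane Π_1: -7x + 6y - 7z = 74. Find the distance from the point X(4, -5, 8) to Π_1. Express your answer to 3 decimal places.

n·X − d = (-7)·(4) + (6)·(-5) + (-7)·(8) − 74 = -188; |n| = √134.
Distance = |-188| / √134 = 188/√134 ≈ 16.241.

16.241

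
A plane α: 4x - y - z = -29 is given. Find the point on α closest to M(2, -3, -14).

Foot = M − λn with λ = (n·M − d)/|n|² = (25 − (-29))/18 = 3.
Foot = (2, -3, -14) − 3·(4, -1, -1) = (-10, 0, -11).

(-10, 0, -11)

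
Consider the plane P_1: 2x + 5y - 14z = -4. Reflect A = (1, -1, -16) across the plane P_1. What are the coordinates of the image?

λ = (n·A − d)/|n|² = (221 − (-4))/225 = 1.
Reflection = A − 2λn = (1, -1, -16) − 2·(2, 5, -14) = (-3, -11, 12).

(-3, -11, 12)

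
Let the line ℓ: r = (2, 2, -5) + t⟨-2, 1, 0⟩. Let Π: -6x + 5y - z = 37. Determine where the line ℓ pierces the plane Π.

Substitute r = (2, 2, -5) + t(-2, 1, 0) into the plane: 3 + 17t = 37, so t = 2.
Intersection: (2, 2, -5) + 2·(-2, 1, 0) = (-2, 4, -5).

(-2, 4, -5)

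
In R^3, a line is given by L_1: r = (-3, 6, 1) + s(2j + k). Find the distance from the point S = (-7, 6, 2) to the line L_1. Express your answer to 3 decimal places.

4.099

Taking (-3, 6, 1) on L_1 with direction v = (0, 2, 1): w = S − (-3, 6, 1) = (-4, 0, 1), and w × v = (-2, 4, -8).
Distance = |w × v| / |v| = √84 / √5 ≈ 4.099.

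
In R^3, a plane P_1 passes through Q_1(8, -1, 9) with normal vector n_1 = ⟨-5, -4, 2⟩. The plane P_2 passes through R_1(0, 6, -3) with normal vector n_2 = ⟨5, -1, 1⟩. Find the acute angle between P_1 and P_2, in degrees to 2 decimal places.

56.97

P_1: n_1·r = n_1·Q_1 gives -5x - 4y + 2z = -18.
P_2: n_2·r = n_2·R_1 gives 5x - y + z = -9.
cos θ = |n₁·n₂| / (|n₁||n₂|) = |-19| / (√45 · √27).
θ = arccos(0.54509) ≈ 56.97°.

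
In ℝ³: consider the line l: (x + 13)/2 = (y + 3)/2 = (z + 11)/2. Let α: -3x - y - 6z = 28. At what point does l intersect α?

l has direction (2, 2, 2) through (-13, -3, -11).
Substitute r = (-13, -3, -11) + t(2, 2, 2) into the plane: 108 + (-20)t = 28, so t = 4.
Intersection: (-13, -3, -11) + 4·(2, 2, 2) = (-5, 5, -3).

(-5, 5, -3)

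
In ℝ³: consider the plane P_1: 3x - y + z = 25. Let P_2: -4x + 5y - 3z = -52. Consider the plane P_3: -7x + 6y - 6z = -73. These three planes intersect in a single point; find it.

(7, -6, -2)

Solving the 3×3 linear system 3x - y + z = 25, -4x + 5y - 3z = -52, -7x + 6y - 6z = -73 (e.g. by elimination or Cramer's rule, determinant = -22) gives (7, -6, -2).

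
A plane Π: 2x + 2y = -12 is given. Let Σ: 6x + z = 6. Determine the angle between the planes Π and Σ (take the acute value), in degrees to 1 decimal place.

cos θ = |n₁·n₂| / (|n₁||n₂|) = |12| / (√8 · √37).
θ = arccos(0.69749) ≈ 45.8°.

45.8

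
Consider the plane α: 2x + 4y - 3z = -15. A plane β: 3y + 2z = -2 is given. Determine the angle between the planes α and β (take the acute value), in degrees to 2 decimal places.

72.00

cos θ = |n₁·n₂| / (|n₁||n₂|) = |6| / (√29 · √13).
θ = arccos(0.30902) ≈ 72.00°.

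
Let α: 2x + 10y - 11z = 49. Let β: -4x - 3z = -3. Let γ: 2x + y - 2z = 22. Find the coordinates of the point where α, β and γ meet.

(6, -4, -7)

Solving the 3×3 linear system 2x + 10y - 11z = 49, -4x - 3z = -3, 2x + y - 2z = 22 (e.g. by elimination or Cramer's rule, determinant = -90) gives (6, -4, -7).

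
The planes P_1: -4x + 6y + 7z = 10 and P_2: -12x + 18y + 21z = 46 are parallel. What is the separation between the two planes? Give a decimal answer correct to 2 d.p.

Rescale P_2 by 1/3: -4x + 6y + 7z = 46/3. Then distance = |10 − (46/3)| / √101 ≈ 0.53.

0.53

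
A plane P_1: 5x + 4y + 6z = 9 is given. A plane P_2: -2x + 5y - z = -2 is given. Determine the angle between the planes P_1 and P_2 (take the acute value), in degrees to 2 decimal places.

85.23

cos θ = |n₁·n₂| / (|n₁||n₂|) = |4| / (√77 · √30).
θ = arccos(0.08323) ≈ 85.23°.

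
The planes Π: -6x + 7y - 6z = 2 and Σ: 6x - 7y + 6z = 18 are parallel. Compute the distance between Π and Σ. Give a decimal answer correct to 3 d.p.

Rescale Σ by 1/(-1): -6x + 7y - 6z = -18. Then distance = |2 − (-18)| / √121 ≈ 1.818.

1.818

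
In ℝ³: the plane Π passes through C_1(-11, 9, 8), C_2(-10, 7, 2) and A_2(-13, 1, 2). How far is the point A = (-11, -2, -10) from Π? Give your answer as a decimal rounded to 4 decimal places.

0.4286

C_1C_2 = (1, -2, -6), C_1A_2 = (-2, -8, -6); a normal to Π is C_1C_2 × C_1A_2 = (-36, 18, -12).
Using C_1: Π has equation -36x + 18y - 12z = 462.
n·A − d = (-36)·(-11) + (18)·(-2) + (-12)·(-10) − 462 = 18; |n| = √1764.
Distance = |18| / √1764 = 18/√1764 ≈ 0.4286.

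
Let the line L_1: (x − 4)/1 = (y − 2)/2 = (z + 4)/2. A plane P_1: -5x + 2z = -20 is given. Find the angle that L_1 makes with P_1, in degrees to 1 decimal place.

L_1 has direction (1, 2, 2) through (4, 2, -4).
sin θ = |n·v| / (|n||v|) = |-1| / (√29 · √9) = 0.06190.
θ ≈ 3.5°.

3.5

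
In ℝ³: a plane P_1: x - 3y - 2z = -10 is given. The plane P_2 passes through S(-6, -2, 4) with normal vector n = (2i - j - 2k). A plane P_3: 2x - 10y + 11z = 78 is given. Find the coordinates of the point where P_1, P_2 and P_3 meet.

(-4, -2, 6)

P_2: n·r = n·S gives 2x - y - 2z = -18.
Solving the 3×3 linear system x - 3y - 2z = -10, 2x - y - 2z = -18, 2x - 10y + 11z = 78 (e.g. by elimination or Cramer's rule, determinant = 83) gives (-4, -2, 6).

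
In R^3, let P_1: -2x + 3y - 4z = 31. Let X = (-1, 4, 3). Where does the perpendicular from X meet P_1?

(-3, 7, -1)

Foot = X − λn with λ = (n·X − d)/|n|² = (2 − 31)/29 = -1.
Foot = (-1, 4, 3) − (-1)·(-2, 3, -4) = (-3, 7, -1).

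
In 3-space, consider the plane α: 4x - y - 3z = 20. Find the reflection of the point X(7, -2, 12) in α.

(15, -4, 6)

λ = (n·X − d)/|n|² = (-6 − 20)/26 = -1.
Reflection = X − 2λn = (7, -2, 12) − (-2)·(4, -1, -3) = (15, -4, 6).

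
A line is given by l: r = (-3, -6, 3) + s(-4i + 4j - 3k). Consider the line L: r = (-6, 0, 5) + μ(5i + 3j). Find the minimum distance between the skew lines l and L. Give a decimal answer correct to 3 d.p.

4.963

Common perpendicular direction n = (-4, 4, -3) × (5, 3, 0) = (9, -15, -32).
With w = (-6, 0, 5) − (-3, -6, 3) = (-3, 6, 2), w · n = -181.
Distance = |w · n| / |n| = |-181| / √1330 ≈ 4.963.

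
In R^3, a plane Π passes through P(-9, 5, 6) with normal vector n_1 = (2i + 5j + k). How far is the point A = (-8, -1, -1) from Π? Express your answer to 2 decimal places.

6.39

Π: n_1·r = n_1·P gives 2x + 5y + z = 13.
n·A − d = (2)·(-8) + (5)·(-1) + (1)·(-1) − 13 = -35; |n| = √30.
Distance = |-35| / √30 = 35/√30 ≈ 6.39.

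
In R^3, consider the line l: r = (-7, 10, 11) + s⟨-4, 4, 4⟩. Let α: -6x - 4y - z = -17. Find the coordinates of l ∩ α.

(1, 2, 3)

Substitute r = (-7, 10, 11) + t(-4, 4, 4) into the plane: -9 + 4t = -17, so t = -2.
Intersection: (-7, 10, 11) + (-2)·(-4, 4, 4) = (1, 2, 3).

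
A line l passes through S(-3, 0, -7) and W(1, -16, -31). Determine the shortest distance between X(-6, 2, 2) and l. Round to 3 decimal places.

3.779

A direction vector for l is W − S = (4, -16, -24).
Taking (-3, 0, -7) on l with direction v = (4, -16, -24): w = X − (-3, 0, -7) = (-3, 2, 9), and w × v = (96, -36, 40).
Distance = |w × v| / |v| = √12112 / √848 ≈ 3.779.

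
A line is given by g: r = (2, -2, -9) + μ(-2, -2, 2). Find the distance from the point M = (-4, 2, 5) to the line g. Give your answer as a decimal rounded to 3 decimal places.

12.754

Taking (2, -2, -9) on g with direction v = (-2, -2, 2): w = M − (2, -2, -9) = (-6, 4, 14), and w × v = (36, -16, 20).
Distance = |w × v| / |v| = √1952 / √12 ≈ 12.754.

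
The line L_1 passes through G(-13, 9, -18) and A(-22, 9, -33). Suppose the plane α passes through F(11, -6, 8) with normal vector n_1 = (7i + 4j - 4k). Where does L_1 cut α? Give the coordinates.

A direction vector for L_1 is A − G = (-9, 0, -15).
α: n_1·r = n_1·F gives 7x + 4y - 4z = 21.
Substitute r = (-13, 9, -18) + t(-9, 0, -15) into the plane: 17 + (-3)t = 21, so t = -4/3.
Intersection: (-13, 9, -18) + (-4/3)·(-9, 0, -15) = (-1, 9, 2).

(-1, 9, 2)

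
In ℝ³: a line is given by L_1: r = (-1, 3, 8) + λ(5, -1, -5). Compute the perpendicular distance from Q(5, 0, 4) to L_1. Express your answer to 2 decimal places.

Taking (-1, 3, 8) on L_1 with direction v = (5, -1, -5): w = Q − (-1, 3, 8) = (6, -3, -4), and w × v = (11, 10, 9).
Distance = |w × v| / |v| = √302 / √51 ≈ 2.43.

2.43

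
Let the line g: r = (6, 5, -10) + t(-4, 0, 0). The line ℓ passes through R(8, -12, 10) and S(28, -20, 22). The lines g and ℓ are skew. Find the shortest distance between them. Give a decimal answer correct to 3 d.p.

A direction vector for ℓ is S − R = (20, -8, 12).
Common perpendicular direction n = (-4, 0, 0) × (20, -8, 12) = (0, 48, 32).
With w = (8, -12, 10) − (6, 5, -10) = (2, -17, 20), w · n = -176.
Distance = |w · n| / |n| = |-176| / √3328 ≈ 3.051.

3.051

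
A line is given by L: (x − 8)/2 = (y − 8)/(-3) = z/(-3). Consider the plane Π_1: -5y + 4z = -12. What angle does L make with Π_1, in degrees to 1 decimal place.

5.7

L has direction (2, -3, -3) through (8, 8, 0).
sin θ = |n·v| / (|n||v|) = |3| / (√41 · √22) = 0.09989.
θ ≈ 5.7°.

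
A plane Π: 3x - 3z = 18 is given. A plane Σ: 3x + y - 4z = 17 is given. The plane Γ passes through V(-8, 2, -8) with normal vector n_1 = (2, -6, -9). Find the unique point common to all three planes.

Γ: n_1·r = n_1·V gives 2x - 6y - 9z = 44.
Solving the 3×3 linear system 3x - 3z = 18, 3x + y - 4z = 17, 2x - 6y - 9z = 44 (e.g. by elimination or Cramer's rule, determinant = -39) gives (4, -3, -2).

(4, -3, -2)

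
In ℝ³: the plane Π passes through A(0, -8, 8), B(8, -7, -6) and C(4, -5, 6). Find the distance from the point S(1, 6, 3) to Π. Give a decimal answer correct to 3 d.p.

AB = (8, 1, -14), AC = (4, 3, -2); a normal to Π is AB × AC = (40, -40, 20).
Using A: Π has equation 40x - 40y + 20z = 480.
n·S − d = (40)·(1) + (-40)·(6) + (20)·(3) − 480 = -620; |n| = √3600.
Distance = |-620| / √3600 = 620/√3600 ≈ 10.333.

10.333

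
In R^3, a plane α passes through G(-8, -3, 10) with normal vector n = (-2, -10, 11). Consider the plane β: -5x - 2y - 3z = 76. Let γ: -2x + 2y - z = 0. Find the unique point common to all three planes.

(-12, -11, 2)

α: n·r = n·G gives -2x - 10y + 11z = 156.
Solving the 3×3 linear system -2x - 10y + 11z = 156, -5x - 2y - 3z = 76, -2x + 2y - z = 0 (e.g. by elimination or Cramer's rule, determinant = -180) gives (-12, -11, 2).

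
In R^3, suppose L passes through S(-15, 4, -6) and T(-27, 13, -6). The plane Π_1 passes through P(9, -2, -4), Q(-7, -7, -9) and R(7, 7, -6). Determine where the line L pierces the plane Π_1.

(1, -8, -6)

A direction vector for L is T − S = (-12, 9, 0).
PQ = (-16, -5, -5), PR = (-2, 9, -2); a normal to Π_1 is PQ × PR = (55, -22, -154).
Using P: Π_1 has equation 55x - 22y - 154z = 1155.
Substitute r = (-15, 4, -6) + t(-12, 9, 0) into the plane: 11 + (-858)t = 1155, so t = -4/3.
Intersection: (-15, 4, -6) + (-4/3)·(-12, 9, 0) = (1, -8, -6).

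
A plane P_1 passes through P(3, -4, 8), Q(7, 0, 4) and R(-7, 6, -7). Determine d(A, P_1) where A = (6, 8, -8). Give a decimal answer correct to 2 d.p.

PQ = (4, 4, -4), PR = (-10, 10, -15); a normal to P_1 is PQ × PR = (-20, 100, 80).
Using P: P_1 has equation -20x + 100y + 80z = 180.
n·A − d = (-20)·(6) + (100)·(8) + (80)·(-8) − 180 = -140; |n| = √16800.
Distance = |-140| / √16800 = 140/√16800 ≈ 1.08.

1.08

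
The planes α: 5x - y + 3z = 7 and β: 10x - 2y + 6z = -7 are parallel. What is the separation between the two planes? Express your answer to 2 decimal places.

1.77

Rescale β by 1/2: 5x - y + 3z = -7/2. Then distance = |7 − (-7/2)| / √35 ≈ 1.77.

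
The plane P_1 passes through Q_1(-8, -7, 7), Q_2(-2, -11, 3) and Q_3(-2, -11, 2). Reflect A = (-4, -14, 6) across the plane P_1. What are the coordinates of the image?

Q_1Q_2 = (6, -4, -4), Q_1Q_3 = (6, -4, -5); a normal to P_1 is Q_1Q_2 × Q_1Q_3 = (4, 6, 0).
Using Q_1: P_1 has equation 4x + 6y = -74.
λ = (n·A − d)/|n|² = (-100 − (-74))/52 = -1/2.
Reflection = A − 2λn = (-4, -14, 6) − (-1)·(4, 6, 0) = (0, -8, 6).

(0, -8, 6)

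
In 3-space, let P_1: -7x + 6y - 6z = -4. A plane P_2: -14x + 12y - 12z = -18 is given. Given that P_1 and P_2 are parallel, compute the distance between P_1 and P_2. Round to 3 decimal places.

0.455

Rescale P_2 by 1/2: -7x + 6y - 6z = -9. Then distance = |-4 − (-9)| / √121 ≈ 0.455.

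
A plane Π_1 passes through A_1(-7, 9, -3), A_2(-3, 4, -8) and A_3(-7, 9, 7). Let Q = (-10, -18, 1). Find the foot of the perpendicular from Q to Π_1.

(5, -6, 1)

A_1A_2 = (4, -5, -5), A_1A_3 = (0, 0, 10); a normal to Π_1 is A_1A_2 × A_1A_3 = (-50, -40, 0).
Using A_1: Π_1 has equation -50x - 40y = -10.
Foot = Q − λn with λ = (n·Q − d)/|n|² = (1220 − (-10))/4100 = 3/10.
Foot = (-10, -18, 1) − (3/10)·(-50, -40, 0) = (5, -6, 1).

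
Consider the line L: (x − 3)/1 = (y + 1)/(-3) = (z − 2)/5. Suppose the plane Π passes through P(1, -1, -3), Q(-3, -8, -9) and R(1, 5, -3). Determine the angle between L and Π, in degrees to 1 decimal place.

19.2

L has direction (1, -3, 5) through (3, -1, 2).
PQ = (-4, -7, -6), PR = (0, 6, 0); a normal to Π is PQ × PR = (36, 0, -24).
Using P: Π has equation 36x - 24z = 108.
sin θ = |n·v| / (|n||v|) = |-84| / (√1872 · √35) = 0.32817.
θ ≈ 19.2°.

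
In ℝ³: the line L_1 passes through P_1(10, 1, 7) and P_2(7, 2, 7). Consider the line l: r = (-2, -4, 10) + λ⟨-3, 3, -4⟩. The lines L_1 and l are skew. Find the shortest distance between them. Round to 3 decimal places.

6.429

A direction vector for L_1 is P_2 − P_1 = (-3, 1, 0).
Common perpendicular direction n = (-3, 1, 0) × (-3, 3, -4) = (-4, -12, -6).
With w = (-2, -4, 10) − (10, 1, 7) = (-12, -5, 3), w · n = 90.
Distance = |w · n| / |n| = |90| / √196 ≈ 6.429.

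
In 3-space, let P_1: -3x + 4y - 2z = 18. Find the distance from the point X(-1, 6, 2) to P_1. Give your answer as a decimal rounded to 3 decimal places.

n·X − d = (-3)·(-1) + (4)·(6) + (-2)·(2) − 18 = 5; |n| = √29.
Distance = |5| / √29 = 5/√29 ≈ 0.928.

0.928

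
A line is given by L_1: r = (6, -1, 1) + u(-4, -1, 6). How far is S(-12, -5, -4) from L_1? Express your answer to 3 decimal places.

18.030

Taking (6, -1, 1) on L_1 with direction v = (-4, -1, 6): w = S − (6, -1, 1) = (-18, -4, -5), and w × v = (-29, 128, 2).
Distance = |w × v| / |v| = √17229 / √53 ≈ 18.030.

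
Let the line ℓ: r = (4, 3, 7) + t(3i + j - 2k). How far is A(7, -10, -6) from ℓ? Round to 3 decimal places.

17.676

Taking (4, 3, 7) on ℓ with direction v = (3, 1, -2): w = A − (4, 3, 7) = (3, -13, -13), and w × v = (39, -33, 42).
Distance = |w × v| / |v| = √4374 / √14 ≈ 17.676.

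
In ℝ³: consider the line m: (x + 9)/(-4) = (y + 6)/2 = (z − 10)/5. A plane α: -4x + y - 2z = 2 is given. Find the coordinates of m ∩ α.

m has direction (-4, 2, 5) through (-9, -6, 10).
Substitute r = (-9, -6, 10) + t(-4, 2, 5) into the plane: 10 + 8t = 2, so t = -1.
Intersection: (-9, -6, 10) + (-1)·(-4, 2, 5) = (-5, -8, 5).

(-5, -8, 5)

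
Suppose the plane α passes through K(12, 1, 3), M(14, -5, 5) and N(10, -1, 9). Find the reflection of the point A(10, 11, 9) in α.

KM = (2, -6, 2), KN = (-2, -2, 6); a normal to α is KM × KN = (-32, -16, -16).
Using K: α has equation -32x - 16y - 16z = -448.
λ = (n·A − d)/|n|² = (-640 − (-448))/1536 = -1/8.
Reflection = A − 2λn = (10, 11, 9) − (-1/4)·(-32, -16, -16) = (2, 7, 5).

(2, 7, 5)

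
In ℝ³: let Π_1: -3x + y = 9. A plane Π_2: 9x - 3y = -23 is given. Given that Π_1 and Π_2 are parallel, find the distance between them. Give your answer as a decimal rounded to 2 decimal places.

Rescale Π_2 by 1/(-3): -3x + y = 23/3. Then distance = |9 − (23/3)| / √10 ≈ 0.42.

0.42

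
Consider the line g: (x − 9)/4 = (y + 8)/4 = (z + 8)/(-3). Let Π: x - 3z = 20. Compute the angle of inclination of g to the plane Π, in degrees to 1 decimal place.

g has direction (4, 4, -3) through (9, -8, -8).
sin θ = |n·v| / (|n||v|) = |13| / (√10 · √41) = 0.64202.
θ ≈ 39.9°.

39.9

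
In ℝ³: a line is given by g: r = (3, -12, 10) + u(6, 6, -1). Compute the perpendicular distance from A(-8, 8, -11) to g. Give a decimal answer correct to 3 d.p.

Taking (3, -12, 10) on g with direction v = (6, 6, -1): w = A − (3, -12, 10) = (-11, 20, -21), and w × v = (106, -137, -186).
Distance = |w × v| / |v| = √64601 / √73 ≈ 29.748.

29.748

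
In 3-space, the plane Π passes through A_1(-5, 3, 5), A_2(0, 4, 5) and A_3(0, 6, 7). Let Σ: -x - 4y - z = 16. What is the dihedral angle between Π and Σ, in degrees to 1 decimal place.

62.5

A_1A_2 = (5, 1, 0), A_1A_3 = (5, 3, 2); a normal to Π is A_1A_2 × A_1A_3 = (2, -10, 10).
Using A_1: Π has equation 2x - 10y + 10z = 10.
cos θ = |n₁·n₂| / (|n₁||n₂|) = |28| / (√204 · √18).
θ = arccos(0.46207) ≈ 62.5°.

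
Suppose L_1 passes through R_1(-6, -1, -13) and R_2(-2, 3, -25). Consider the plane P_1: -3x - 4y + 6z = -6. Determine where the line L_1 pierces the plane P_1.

A direction vector for L_1 is R_2 − R_1 = (4, 4, -12).
Substitute r = (-6, -1, -13) + t(4, 4, -12) into the plane: -56 + (-100)t = -6, so t = -1/2.
Intersection: (-6, -1, -13) + (-1/2)·(4, 4, -12) = (-8, -3, -7).

(-8, -3, -7)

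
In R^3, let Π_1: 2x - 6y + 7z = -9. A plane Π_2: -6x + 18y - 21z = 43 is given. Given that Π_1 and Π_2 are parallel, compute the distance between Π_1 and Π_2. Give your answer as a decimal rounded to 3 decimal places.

0.565

Rescale Π_2 by 1/(-3): 2x - 6y + 7z = -43/3. Then distance = |-9 − (-43/3)| / √89 ≈ 0.565.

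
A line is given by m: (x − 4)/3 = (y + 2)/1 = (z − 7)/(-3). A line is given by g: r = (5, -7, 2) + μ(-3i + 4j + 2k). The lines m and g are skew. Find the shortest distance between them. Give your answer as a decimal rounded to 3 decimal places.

m has direction (3, 1, -3) through (4, -2, 7).
Common perpendicular direction n = (3, 1, -3) × (-3, 4, 2) = (14, 3, 15).
With w = (5, -7, 2) − (4, -2, 7) = (1, -5, -5), w · n = -76.
Distance = |w · n| / |n| = |-76| / √430 ≈ 3.665.

3.665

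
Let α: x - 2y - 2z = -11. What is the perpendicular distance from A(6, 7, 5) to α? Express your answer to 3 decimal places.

2.333

n·A − d = (1)·(6) + (-2)·(7) + (-2)·(5) − (-11) = -7; |n| = √9.
Distance = |-7| / √9 = 7/√9 ≈ 2.333.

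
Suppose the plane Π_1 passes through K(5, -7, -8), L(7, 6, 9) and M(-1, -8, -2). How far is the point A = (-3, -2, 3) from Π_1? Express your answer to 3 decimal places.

2.963

KL = (2, 13, 17), KM = (-6, -1, 6); a normal to Π_1 is KL × KM = (95, -114, 76).
Using K: Π_1 has equation 95x - 114y + 76z = 665.
n·A − d = (95)·(-3) + (-114)·(-2) + (76)·(3) − 665 = -494; |n| = √27797.
Distance = |-494| / √27797 = 494/√27797 ≈ 2.963.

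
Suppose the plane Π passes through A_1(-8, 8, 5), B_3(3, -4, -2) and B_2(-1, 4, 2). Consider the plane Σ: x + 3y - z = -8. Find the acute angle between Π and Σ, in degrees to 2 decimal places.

56.60

A_1B_3 = (11, -12, -7), A_1B_2 = (7, -4, -3); a normal to Π is A_1B_3 × A_1B_2 = (8, -16, 40).
Using A_1: Π has equation 8x - 16y + 40z = 8.
cos θ = |n₁·n₂| / (|n₁||n₂|) = |-80| / (√1920 · √11).
θ = arccos(0.55048) ≈ 56.60°.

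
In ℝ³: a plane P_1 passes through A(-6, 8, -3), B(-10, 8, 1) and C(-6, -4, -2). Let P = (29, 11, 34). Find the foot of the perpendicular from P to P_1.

AB = (-4, 0, 4), AC = (0, -12, 1); a normal to P_1 is AB × AC = (48, 4, 48).
Using A: P_1 has equation 48x + 4y + 48z = -400.
Foot = P − λn with λ = (n·P − d)/|n|² = (3068 − (-400))/4624 = 3/4.
Foot = (29, 11, 34) − (3/4)·(48, 4, 48) = (-7, 8, -2).

(-7, 8, -2)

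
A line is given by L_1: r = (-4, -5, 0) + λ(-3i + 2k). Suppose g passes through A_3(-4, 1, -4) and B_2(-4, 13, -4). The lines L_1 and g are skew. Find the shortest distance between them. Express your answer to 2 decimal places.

A direction vector for g is B_2 − A_3 = (0, 12, 0).
Common perpendicular direction n = (-3, 0, 2) × (0, 12, 0) = (-24, 0, -36).
With w = (-4, 1, -4) − (-4, -5, 0) = (0, 6, -4), w · n = 144.
Distance = |w · n| / |n| = |144| / √1872 ≈ 3.33.

3.33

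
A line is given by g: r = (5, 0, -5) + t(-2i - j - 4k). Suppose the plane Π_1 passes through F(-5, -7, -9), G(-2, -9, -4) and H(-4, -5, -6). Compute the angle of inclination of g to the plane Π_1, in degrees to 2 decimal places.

FG = (3, -2, 5), FH = (1, 2, 3); a normal to Π_1 is FG × FH = (-16, -4, 8).
Using F: Π_1 has equation -16x - 4y + 8z = 36.
sin θ = |n·v| / (|n||v|) = |4| / (√336 · √21) = 0.04762.
θ ≈ 2.73°.

2.73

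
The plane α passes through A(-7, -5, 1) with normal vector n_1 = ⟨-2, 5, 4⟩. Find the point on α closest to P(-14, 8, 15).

(-8, -7, 3)

α: n_1·r = n_1·A gives -2x + 5y + 4z = -7.
Foot = P − λn with λ = (n·P − d)/|n|² = (128 − (-7))/45 = 3.
Foot = (-14, 8, 15) − 3·(-2, 5, 4) = (-8, -7, 3).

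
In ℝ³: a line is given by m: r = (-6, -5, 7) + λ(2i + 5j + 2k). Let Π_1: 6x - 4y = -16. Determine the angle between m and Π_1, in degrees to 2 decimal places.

sin θ = |n·v| / (|n||v|) = |-8| / (√52 · √33) = 0.19312.
θ ≈ 11.14°.

11.14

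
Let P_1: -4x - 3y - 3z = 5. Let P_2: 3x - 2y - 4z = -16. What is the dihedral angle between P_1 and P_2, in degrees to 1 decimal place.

79.0

cos θ = |n₁·n₂| / (|n₁||n₂|) = |6| / (√34 · √29).
θ = arccos(0.19108) ≈ 79.0°.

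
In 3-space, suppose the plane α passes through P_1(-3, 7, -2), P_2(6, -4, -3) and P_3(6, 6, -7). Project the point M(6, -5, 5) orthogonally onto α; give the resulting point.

P_1P_2 = (9, -11, -1), P_1P_3 = (9, -1, -5); a normal to α is P_1P_2 × P_1P_3 = (54, 36, 90).
Using P_1: α has equation 54x + 36y + 90z = -90.
Foot = M − λn with λ = (n·M − d)/|n|² = (594 − (-90))/12312 = 1/18.
Foot = (6, -5, 5) − (1/18)·(54, 36, 90) = (3, -7, 0).

(3, -7, 0)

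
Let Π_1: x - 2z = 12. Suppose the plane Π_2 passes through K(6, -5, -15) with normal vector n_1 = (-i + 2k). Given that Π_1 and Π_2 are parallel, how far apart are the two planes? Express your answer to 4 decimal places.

Π_2: n_1·r = n_1·K gives -x + 2z = -36.
Rescale Π_2 by 1/(-1): x - 2z = 36. Then distance = |12 − 36| / √5 ≈ 10.7331.

10.7331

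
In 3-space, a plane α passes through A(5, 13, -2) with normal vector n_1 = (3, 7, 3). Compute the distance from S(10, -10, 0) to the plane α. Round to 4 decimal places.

α: n_1·r = n_1·A gives 3x + 7y + 3z = 100.
n·S − d = (3)·(10) + (7)·(-10) + (3)·(0) − 100 = -140; |n| = √67.
Distance = |-140| / √67 = 140/√67 ≈ 17.1037.

17.1037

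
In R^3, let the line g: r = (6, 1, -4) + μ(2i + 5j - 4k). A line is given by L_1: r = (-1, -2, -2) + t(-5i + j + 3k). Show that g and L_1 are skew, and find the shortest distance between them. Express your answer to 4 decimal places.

Common perpendicular direction n = (2, 5, -4) × (-5, 1, 3) = (19, 14, 27).
With w = (-1, -2, -2) − (6, 1, -4) = (-7, -3, 2), w · n = -121.
Since n ≠ 0 the lines are not parallel, and w · n = -121 ≠ 0 so they do not intersect; hence they are skew.
Distance = |w · n| / |n| = |-121| / √1286 ≈ 3.3742.

3.3742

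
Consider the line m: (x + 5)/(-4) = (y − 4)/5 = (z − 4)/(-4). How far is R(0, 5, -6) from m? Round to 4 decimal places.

10.7254

m has direction (-4, 5, -4) through (-5, 4, 4).
Taking (-5, 4, 4) on m with direction v = (-4, 5, -4): w = R − (-5, 4, 4) = (5, 1, -10), and w × v = (46, 60, 29).
Distance = |w × v| / |v| = √6557 / √57 ≈ 10.7254.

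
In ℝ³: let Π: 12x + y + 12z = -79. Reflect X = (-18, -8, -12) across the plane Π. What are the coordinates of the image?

(6, -6, 12)

λ = (n·X − d)/|n|² = (-368 − (-79))/289 = -1.
Reflection = X − 2λn = (-18, -8, -12) − (-2)·(12, 1, 12) = (6, -6, 12).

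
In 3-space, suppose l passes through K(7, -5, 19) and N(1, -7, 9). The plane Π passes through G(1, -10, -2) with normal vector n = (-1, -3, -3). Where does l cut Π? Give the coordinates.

A direction vector for l is N − K = (-6, -2, -10).
Π: n·r = n·G gives -x - 3y - 3z = 35.
Substitute r = (7, -5, 19) + t(-6, -2, -10) into the plane: -49 + 42t = 35, so t = 2.
Intersection: (7, -5, 19) + 2·(-6, -2, -10) = (-5, -9, -1).

(-5, -9, -1)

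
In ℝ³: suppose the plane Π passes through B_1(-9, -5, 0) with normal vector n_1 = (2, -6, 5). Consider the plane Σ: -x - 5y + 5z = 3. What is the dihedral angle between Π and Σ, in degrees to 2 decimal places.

23.00

Π: n_1·r = n_1·B_1 gives 2x - 6y + 5z = 12.
cos θ = |n₁·n₂| / (|n₁||n₂|) = |53| / (√65 · √51).
θ = arccos(0.92052) ≈ 23.00°.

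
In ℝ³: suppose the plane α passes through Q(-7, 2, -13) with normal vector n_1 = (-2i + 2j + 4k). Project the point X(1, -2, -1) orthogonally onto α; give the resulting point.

α: n_1·r = n_1·Q gives -2x + 2y + 4z = -34.
Foot = X − λn with λ = (n·X − d)/|n|² = (-10 − (-34))/24 = 1.
Foot = (1, -2, -1) − 1·(-2, 2, 4) = (3, -4, -5).

(3, -4, -5)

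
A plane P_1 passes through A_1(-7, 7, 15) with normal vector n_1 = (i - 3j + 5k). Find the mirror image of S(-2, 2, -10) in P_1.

(4, -16, 20)

P_1: n_1·r = n_1·A_1 gives x - 3y + 5z = 47.
λ = (n·S − d)/|n|² = (-58 − 47)/35 = -3.
Reflection = S − 2λn = (-2, 2, -10) − (-6)·(1, -3, 5) = (4, -16, 20).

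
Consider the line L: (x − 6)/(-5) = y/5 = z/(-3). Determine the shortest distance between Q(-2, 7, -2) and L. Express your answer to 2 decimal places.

L has direction (-5, 5, -3) through (6, 0, 0).
Taking (6, 0, 0) on L with direction v = (-5, 5, -3): w = Q − (6, 0, 0) = (-8, 7, -2), and w × v = (-11, -14, -5).
Distance = |w × v| / |v| = √342 / √59 ≈ 2.41.

2.41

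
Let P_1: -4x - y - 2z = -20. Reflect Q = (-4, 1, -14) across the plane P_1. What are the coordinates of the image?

(20, 7, -2)

λ = (n·Q − d)/|n|² = (43 − (-20))/21 = 3.
Reflection = Q − 2λn = (-4, 1, -14) − 6·(-4, -1, -2) = (20, 7, -2).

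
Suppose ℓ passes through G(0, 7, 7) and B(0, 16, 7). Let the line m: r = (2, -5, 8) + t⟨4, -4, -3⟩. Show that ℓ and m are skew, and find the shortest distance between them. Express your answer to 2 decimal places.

A direction vector for ℓ is B − G = (0, 9, 0).
Common perpendicular direction n = (0, 9, 0) × (4, -4, -3) = (-27, 0, -36).
With w = (2, -5, 8) − (0, 7, 7) = (2, -12, 1), w · n = -90.
Since n ≠ 0 the lines are not parallel, and w · n = -90 ≠ 0 so they do not intersect; hence they are skew.
Distance = |w · n| / |n| = |-90| / √2025 ≈ 2.00.

2.00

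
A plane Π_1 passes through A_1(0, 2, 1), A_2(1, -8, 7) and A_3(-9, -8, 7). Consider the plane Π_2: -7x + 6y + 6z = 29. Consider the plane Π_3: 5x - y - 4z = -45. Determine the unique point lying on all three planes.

A_1A_2 = (1, -10, 6), A_1A_3 = (-9, -10, 6); a normal to Π_1 is A_1A_2 × A_1A_3 = (0, -60, -100).
Using A_1: Π_1 has equation -60y - 100z = -220.
Solving the 3×3 linear system -60y - 100z = -220, -7x + 6y + 6z = 29, 5x - y - 4z = -45 (e.g. by elimination or Cramer's rule, determinant = 2180) gives (-5, -8, 7).

(-5, -8, 7)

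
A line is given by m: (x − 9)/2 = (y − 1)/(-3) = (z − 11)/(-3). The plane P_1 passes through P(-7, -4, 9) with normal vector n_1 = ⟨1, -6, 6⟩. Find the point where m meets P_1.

(11, -2, 8)

m has direction (2, -3, -3) through (9, 1, 11).
P_1: n_1·r = n_1·P gives x - 6y + 6z = 71.
Substitute r = (9, 1, 11) + t(2, -3, -3) into the plane: 69 + 2t = 71, so t = 1.
Intersection: (9, 1, 11) + 1·(2, -3, -3) = (11, -2, 8).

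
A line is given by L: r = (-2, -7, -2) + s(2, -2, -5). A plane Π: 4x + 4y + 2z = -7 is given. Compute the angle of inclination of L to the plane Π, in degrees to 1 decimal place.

16.9

sin θ = |n·v| / (|n||v|) = |-10| / (√36 · √33) = 0.29013.
θ ≈ 16.9°.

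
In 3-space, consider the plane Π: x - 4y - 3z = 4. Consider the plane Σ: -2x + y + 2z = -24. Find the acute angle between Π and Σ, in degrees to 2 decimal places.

cos θ = |n₁·n₂| / (|n₁||n₂|) = |-12| / (√26 · √9).
θ = arccos(0.78446) ≈ 38.33°.

38.33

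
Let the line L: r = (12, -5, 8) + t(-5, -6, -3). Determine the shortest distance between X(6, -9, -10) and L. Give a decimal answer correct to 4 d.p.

14.4697

Taking (12, -5, 8) on L with direction v = (-5, -6, -3): w = X − (12, -5, 8) = (-6, -4, -18), and w × v = (-96, 72, 16).
Distance = |w × v| / |v| = √14656 / √70 ≈ 14.4697.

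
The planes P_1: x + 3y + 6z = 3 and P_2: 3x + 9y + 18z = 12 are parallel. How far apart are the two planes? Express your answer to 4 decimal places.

Rescale P_2 by 1/3: x + 3y + 6z = 4. Then distance = |3 − 4| / √46 ≈ 0.1474.

0.1474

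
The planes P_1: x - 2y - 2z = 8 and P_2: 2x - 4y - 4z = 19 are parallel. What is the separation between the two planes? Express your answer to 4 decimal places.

Rescale P_2 by 1/2: x - 2y - 2z = 19/2. Then distance = |8 − (19/2)| / √9 ≈ 0.5000.

0.5000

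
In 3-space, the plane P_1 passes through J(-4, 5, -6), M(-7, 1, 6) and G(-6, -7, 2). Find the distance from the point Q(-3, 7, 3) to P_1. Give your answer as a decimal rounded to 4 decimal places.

3.1530

JM = (-3, -4, 12), JG = (-2, -12, 8); a normal to P_1 is JM × JG = (112, 0, 28).
Using J: P_1 has equation 112x + 28z = -616.
n·Q − d = (112)·(-3) + (0)·(7) + (28)·(3) − (-616) = 364; |n| = √13328.
Distance = |364| / √13328 = 364/√13328 ≈ 3.1530.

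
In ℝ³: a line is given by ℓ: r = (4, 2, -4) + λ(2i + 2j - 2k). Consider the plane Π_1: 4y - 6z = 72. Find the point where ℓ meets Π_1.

Substitute r = (4, 2, -4) + t(2, 2, -2) into the plane: 32 + 20t = 72, so t = 2.
Intersection: (4, 2, -4) + 2·(2, 2, -2) = (8, 6, -8).

(8, 6, -8)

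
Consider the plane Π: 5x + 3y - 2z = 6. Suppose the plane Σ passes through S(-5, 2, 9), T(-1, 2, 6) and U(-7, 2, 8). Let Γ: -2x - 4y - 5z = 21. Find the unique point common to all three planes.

(-2, 2, -5)

ST = (4, 0, -3), SU = (-2, 0, -1); a normal to Σ is ST × SU = (0, 10, 0).
Using S: Σ has equation 10y = 20.
Solving the 3×3 linear system 5x + 3y - 2z = 6, 10y = 20, -2x - 4y - 5z = 21 (e.g. by elimination or Cramer's rule, determinant = -290) gives (-2, 2, -5).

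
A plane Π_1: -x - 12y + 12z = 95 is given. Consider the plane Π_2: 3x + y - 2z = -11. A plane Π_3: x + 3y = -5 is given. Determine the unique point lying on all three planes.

Solving the 3×3 linear system -x - 12y + 12z = 95, 3x + y - 2z = -11, x + 3y = -5 (e.g. by elimination or Cramer's rule, determinant = 114) gives (1, -2, 6).

(1, -2, 6)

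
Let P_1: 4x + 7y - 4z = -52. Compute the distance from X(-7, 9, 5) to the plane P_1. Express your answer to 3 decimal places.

n·X − d = (4)·(-7) + (7)·(9) + (-4)·(5) − (-52) = 67; |n| = √81.
Distance = |67| / √81 = 67/√81 ≈ 7.444.

7.444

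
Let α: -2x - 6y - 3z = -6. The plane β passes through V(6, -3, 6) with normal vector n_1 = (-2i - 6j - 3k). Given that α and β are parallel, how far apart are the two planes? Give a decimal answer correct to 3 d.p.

0.857

β: n_1·r = n_1·V gives -2x - 6y - 3z = -12.
Same normal n = (-2, -6, -3) with |n| = √49; distance = |-6 − (-12)| / |n| = 6/√49 ≈ 0.857.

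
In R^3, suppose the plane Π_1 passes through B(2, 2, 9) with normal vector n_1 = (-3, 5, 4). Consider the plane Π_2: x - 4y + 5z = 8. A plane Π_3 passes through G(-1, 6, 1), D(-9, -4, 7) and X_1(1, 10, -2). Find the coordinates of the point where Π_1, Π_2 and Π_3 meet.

Π_1: n_1·r = n_1·B gives -3x + 5y + 4z = 40.
GD = (-8, -10, 6), GX_1 = (2, 4, -3); a normal to Π_3 is GD × GX_1 = (6, -12, -12).
Using G: Π_3 has equation 6x - 12y - 12z = -90.
Solving the 3×3 linear system -3x + 5y + 4z = 40, x - 4y + 5z = 8, 6x - 12y - 12z = -90 (e.g. by elimination or Cramer's rule, determinant = -66) gives (-11, -1, 3).

(-11, -1, 3)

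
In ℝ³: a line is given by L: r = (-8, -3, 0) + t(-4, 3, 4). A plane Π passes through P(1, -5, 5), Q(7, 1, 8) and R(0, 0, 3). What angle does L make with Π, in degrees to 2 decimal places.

71.71

PQ = (6, 6, 3), PR = (-1, 5, -2); a normal to Π is PQ × PR = (-27, 9, 36).
Using P: Π has equation -27x + 9y + 36z = 108.
sin θ = |n·v| / (|n||v|) = |279| / (√2106 · √41) = 0.94947.
θ ≈ 71.71°.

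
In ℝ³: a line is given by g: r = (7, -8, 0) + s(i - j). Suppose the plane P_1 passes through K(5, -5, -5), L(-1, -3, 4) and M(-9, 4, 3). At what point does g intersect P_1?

KL = (-6, 2, 9), KM = (-14, 9, 8); a normal to P_1 is KL × KM = (-65, -78, -26).
Using K: P_1 has equation -65x - 78y - 26z = 195.
Substitute r = (7, -8, 0) + t(1, -1, 0) into the plane: 169 + 13t = 195, so t = 2.
Intersection: (7, -8, 0) + 2·(1, -1, 0) = (9, -10, 0).

(9, -10, 0)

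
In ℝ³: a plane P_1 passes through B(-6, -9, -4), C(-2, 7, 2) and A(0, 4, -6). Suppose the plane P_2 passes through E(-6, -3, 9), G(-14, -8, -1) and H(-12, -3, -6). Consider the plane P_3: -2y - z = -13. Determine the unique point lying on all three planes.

BC = (4, 16, 6), BA = (6, 13, -2); a normal to P_1 is BC × BA = (-110, 44, -44).
Using B: P_1 has equation -110x + 44y - 44z = 440.
EG = (-8, -5, -10), EH = (-6, 0, -15); a normal to P_2 is EG × EH = (75, -60, -30).
Using E: P_2 has equation 75x - 60y - 30z = -540.
Solving the 3×3 linear system -110x + 44y - 44z = 440, 75x - 60y - 30z = -540, -2y - z = -13 (e.g. by elimination or Cramer's rule, determinant = 9900) gives (-2, 6, 1).

(-2, 6, 1)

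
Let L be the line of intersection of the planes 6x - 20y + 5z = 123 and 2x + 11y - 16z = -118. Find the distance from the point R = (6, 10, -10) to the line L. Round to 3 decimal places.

20.613

Direction of L: (6, -20, 5) × (2, 11, -16) = (265, 106, 106).
A point on L: solving the two plane equations with x = 8 gives (8, -2, 7).
Taking (8, -2, 7) on L with direction v = (265, 106, 106): w = R − (8, -2, 7) = (-2, 12, -17), and w × v = (3074, -4293, -3392).
Distance = |w × v| / |v| = √39384989 / √92697 ≈ 20.613.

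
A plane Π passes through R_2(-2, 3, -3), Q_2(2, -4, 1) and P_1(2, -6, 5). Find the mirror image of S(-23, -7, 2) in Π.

R_2Q_2 = (4, -7, 4), R_2P_1 = (4, -9, 8); a normal to Π is R_2Q_2 × R_2P_1 = (-20, -16, -8).
Using R_2: Π has equation -20x - 16y - 8z = 16.
λ = (n·S − d)/|n|² = (556 − 16)/720 = 3/4.
Reflection = S − 2λn = (-23, -7, 2) − (3/2)·(-20, -16, -8) = (7, 17, 14).

(7, 17, 14)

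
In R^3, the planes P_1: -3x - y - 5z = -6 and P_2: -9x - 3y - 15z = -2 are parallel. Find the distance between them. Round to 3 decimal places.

0.901

Rescale P_2 by 1/3: -3x - y - 5z = -2/3. Then distance = |-6 − (-2/3)| / √35 ≈ 0.901.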